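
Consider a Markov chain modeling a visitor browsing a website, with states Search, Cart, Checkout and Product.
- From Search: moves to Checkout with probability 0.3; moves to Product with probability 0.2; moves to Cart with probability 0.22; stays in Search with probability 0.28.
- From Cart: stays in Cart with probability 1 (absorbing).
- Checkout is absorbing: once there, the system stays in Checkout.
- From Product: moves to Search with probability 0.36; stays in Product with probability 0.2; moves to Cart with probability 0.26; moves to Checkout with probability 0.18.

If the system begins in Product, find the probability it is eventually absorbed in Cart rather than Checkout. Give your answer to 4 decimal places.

0.5286

Let h(s) be the probability of absorption at Cart starting from transient state s. Then h(Cart) = 1 and h(Checkout) = 0. By first-step analysis:
h(Search) = 0.28·h(Search) + 0.22·1 + 0.3·0 + 0.2·h(Product)
h(Product) = 0.36·h(Search) + 0.26·1 + 0.18·0 + 0.2·h(Product)
Solving: h(Search) = 0.4524, h(Product) = 0.5286.
Starting from Product, the probability is 0.5286.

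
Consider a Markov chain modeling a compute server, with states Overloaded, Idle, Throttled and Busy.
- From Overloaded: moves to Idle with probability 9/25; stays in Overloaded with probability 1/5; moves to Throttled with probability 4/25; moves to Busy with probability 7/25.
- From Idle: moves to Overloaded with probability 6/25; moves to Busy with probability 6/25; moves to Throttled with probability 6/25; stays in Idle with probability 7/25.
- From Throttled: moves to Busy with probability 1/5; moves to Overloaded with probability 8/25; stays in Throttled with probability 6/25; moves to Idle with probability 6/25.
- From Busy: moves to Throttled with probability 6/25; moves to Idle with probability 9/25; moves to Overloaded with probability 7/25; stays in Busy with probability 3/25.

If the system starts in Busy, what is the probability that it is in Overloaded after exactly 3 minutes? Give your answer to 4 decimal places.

Propagate the distribution vector 3 minutes from Busy.
After 0 minutes: (0.0000, 0.0000, 0.0000, 1.0000)
After 1 minute: (0.2800, 0.3600, 0.2400, 0.1200)
After 2 minutes: (0.2528, 0.3024, 0.2176, 0.2272)
After 3 minutes: (0.2564, 0.3097, 0.2198, 0.2141)
P(in Overloaded after 3 minutes) = 0.2564

0.2564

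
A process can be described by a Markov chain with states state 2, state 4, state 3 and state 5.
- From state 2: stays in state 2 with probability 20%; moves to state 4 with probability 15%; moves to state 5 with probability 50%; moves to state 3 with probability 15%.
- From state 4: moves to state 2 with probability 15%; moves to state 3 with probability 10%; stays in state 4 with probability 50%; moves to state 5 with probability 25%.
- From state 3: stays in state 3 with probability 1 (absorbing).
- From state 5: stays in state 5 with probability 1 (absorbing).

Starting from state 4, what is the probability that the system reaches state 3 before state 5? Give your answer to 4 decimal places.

Let h(s) be the probability of absorption at state 3 starting from transient state s. Then h(state 3) = 1 and h(state 5) = 0. By first-step analysis:
h(state 2) = 0.2·h(state 2) + 0.15·h(state 4) + 0.15·1 + 0.5·0
h(state 4) = 0.15·h(state 2) + 0.5·h(state 4) + 0.1·1 + 0.25·0
Solving: h(state 2) = 0.2384, h(state 4) = 0.2715.
Starting from state 4, the probability is 0.2715.

0.2715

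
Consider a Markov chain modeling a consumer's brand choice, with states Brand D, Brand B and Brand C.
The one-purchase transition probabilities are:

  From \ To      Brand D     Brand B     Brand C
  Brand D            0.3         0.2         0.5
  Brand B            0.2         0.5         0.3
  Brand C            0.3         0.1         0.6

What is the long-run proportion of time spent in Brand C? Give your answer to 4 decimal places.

0.5082

Let the stationary distribution be π with π = πP and π_1 + π_2 + π_3 = 1.
π_1 = 0.3·π_1 + 0.2·π_2 + 0.3·π_3
π_2 = 0.2·π_1 + 0.5·π_2 + 0.1·π_3
Solving with the normalization constraint gives π = (0.2787, 0.2131, 0.5082).
So the stationary probability of Brand C is 0.5082.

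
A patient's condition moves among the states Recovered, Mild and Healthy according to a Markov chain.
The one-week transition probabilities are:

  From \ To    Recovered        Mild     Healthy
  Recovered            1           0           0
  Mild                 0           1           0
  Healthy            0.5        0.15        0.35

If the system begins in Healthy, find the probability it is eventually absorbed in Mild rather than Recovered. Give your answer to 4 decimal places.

0.2308

Let h(s) be the probability of absorption at Mild starting from transient state s. Then h(Mild) = 1 and h(Recovered) = 0. By first-step analysis:
h(Healthy) = 0.5·0 + 0.15·1 + 0.35·h(Healthy)
Solving: h(Healthy) = 0.2308.
Starting from Healthy, the probability is 0.2308.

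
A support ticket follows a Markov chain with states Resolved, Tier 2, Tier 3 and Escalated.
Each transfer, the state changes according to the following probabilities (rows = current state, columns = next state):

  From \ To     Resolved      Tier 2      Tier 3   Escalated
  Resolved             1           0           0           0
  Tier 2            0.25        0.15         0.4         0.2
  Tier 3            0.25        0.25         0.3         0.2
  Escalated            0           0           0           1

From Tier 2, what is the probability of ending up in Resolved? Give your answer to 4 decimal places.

Let h(s) be the probability of absorption at Resolved starting from transient state s. Then h(Resolved) = 1 and h(Escalated) = 0. By first-step analysis:
h(Tier 2) = 0.25·1 + 0.15·h(Tier 2) + 0.4·h(Tier 3) + 0.2·0
h(Tier 3) = 0.25·1 + 0.25·h(Tier 2) + 0.3·h(Tier 3) + 0.2·0
Solving: h(Tier 2) = 0.5556, h(Tier 3) = 0.5556.
Starting from Tier 2, the probability is 0.5556.

0.5556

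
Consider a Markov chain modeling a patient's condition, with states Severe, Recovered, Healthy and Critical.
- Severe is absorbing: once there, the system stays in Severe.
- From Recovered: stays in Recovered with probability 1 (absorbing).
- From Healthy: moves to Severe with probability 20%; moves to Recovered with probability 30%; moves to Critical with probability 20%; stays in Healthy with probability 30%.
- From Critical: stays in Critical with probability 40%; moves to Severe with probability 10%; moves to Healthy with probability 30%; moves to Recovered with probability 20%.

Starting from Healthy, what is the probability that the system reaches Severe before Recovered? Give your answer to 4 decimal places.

Let h(s) be the probability of absorption at Severe starting from transient state s. Then h(Severe) = 1 and h(Recovered) = 0. By first-step analysis:
h(Healthy) = 0.2·1 + 0.3·0 + 0.3·h(Healthy) + 0.2·h(Critical)
h(Critical) = 0.1·1 + 0.2·0 + 0.3·h(Healthy) + 0.4·h(Critical)
Solving: h(Healthy) = 0.3889, h(Critical) = 0.3611.
Starting from Healthy, the probability is 0.3889.

0.3889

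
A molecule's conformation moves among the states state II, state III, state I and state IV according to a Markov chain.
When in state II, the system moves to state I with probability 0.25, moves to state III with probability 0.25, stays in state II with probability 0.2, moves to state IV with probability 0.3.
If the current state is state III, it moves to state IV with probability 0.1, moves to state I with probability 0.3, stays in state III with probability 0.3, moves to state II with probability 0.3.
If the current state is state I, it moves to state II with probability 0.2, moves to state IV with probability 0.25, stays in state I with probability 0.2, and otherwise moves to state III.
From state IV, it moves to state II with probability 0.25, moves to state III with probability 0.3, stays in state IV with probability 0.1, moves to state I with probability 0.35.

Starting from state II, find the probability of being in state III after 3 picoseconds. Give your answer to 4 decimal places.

0.3020

Propagate the distribution vector 3 picoseconds from state II.
After 0 picoseconds: (1.0000, 0.0000, 0.0000, 0.0000)
After 1 picosecond: (0.2000, 0.2500, 0.2500, 0.3000)
After 2 picoseconds: (0.2400, 0.3025, 0.2800, 0.1775)
After 3 picoseconds: (0.2391, 0.3020, 0.2689, 0.1900)
P(in state III after 3 picoseconds) = 0.3020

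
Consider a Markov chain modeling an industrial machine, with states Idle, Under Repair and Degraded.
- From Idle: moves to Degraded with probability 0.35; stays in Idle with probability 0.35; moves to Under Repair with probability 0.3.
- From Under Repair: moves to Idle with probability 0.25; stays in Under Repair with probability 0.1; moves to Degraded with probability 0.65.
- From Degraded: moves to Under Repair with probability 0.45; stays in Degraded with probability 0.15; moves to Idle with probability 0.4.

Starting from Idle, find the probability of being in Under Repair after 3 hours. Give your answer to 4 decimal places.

Propagate the distribution vector 3 hours from Idle.
After 0 hours: (1.0000, 0.0000, 0.0000)
After 1 hour: (0.3500, 0.3000, 0.3500)
After 2 hours: (0.3375, 0.2925, 0.3700)
After 3 hours: (0.3393, 0.2970, 0.3638)
P(in Under Repair after 3 hours) = 0.2970

0.2970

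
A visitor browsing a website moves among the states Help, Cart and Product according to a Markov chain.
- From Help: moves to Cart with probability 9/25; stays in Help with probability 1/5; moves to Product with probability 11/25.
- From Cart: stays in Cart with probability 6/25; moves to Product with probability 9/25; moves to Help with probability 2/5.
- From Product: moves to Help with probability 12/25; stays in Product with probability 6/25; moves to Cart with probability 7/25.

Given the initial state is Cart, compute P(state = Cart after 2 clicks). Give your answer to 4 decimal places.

0.3024

Sum over the intermediate state after 1 click:
P = P(Cart→Help)·P(Help→Cart) + P(Cart→Cart)·P(Cart→Cart) + P(Cart→Product)·P(Product→Cart)
  = 0.4×0.36 + 0.24×0.24 + 0.36×0.28
  = 0.1440 + 0.0576 + 0.1008 = 0.3024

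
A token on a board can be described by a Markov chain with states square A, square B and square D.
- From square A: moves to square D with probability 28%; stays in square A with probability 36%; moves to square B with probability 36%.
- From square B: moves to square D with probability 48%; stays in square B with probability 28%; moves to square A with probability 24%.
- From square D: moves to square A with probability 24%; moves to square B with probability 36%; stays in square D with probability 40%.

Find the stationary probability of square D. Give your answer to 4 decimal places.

0.3939

Let the stationary distribution be π with π = πP and π_1 + π_2 + π_3 = 1.
π_1 = 0.36·π_1 + 0.24·π_2 + 0.24·π_3
π_2 = 0.36·π_1 + 0.28·π_2 + 0.36·π_3
Solving with the normalization constraint gives π = (0.2727, 0.3333, 0.3939).
So the stationary probability of square D is 0.3939.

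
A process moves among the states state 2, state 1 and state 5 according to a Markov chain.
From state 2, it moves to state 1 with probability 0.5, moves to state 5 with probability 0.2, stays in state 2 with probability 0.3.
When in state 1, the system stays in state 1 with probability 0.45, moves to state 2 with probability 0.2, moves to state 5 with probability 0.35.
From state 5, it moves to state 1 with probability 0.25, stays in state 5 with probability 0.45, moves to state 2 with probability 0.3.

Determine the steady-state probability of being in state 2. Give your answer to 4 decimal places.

0.2606

Let the stationary distribution be π with π = πP and π_1 + π_2 + π_3 = 1.
π_1 = 0.3·π_1 + 0.2·π_2 + 0.3·π_3
π_2 = 0.5·π_1 + 0.45·π_2 + 0.25·π_3
Solving with the normalization constraint gives π = (0.2606, 0.3939, 0.3455).
So the stationary probability of state 2 is 0.2606.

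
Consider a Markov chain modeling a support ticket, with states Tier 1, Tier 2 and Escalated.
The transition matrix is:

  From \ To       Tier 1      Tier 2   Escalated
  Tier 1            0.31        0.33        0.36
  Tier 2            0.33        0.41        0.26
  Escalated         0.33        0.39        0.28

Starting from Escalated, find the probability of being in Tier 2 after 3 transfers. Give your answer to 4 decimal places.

0.3782

Propagate the distribution vector 3 transfers from Escalated.
After 0 transfers: (0.0000, 0.0000, 1.0000)
After 1 transfer: (0.3300, 0.3900, 0.2800)
After 2 transfers: (0.3234, 0.3780, 0.2986)
After 3 transfers: (0.3235, 0.3782, 0.2983)
P(in Tier 2 after 3 transfers) = 0.3782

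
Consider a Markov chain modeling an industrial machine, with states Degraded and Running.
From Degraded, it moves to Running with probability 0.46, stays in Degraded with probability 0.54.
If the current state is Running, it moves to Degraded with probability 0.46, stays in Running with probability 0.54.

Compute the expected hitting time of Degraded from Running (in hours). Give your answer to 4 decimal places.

2.1739

Let t(s) be the expected number of hours to first reach Degraded from state s, with t(Degraded) = 0. Conditioning on the first hour:
t(Running) = 1 + 0.54·t(Running)
Solving: t(Running) = 2.1739.
Expected hours from Running to Degraded: 2.1739.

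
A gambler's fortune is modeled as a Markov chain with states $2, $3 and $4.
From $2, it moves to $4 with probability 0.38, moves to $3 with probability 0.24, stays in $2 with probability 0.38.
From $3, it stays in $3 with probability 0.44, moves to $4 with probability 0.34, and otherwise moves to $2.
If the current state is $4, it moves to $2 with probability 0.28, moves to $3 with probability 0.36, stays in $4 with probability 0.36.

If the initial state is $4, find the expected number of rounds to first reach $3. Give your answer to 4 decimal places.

Let t(s) be the expected number of rounds to first reach $3 from state s, with t($3) = 0. Conditioning on the first round:
t($2) = 1 + 0.38·t($2) + 0.38·t($4)
t($4) = 1 + 0.28·t($2) + 0.36·t($4)
Solving: t($2) = 3.5124, t($4) = 3.0992.
Expected rounds from $4 to $3: 3.0992.

3.0992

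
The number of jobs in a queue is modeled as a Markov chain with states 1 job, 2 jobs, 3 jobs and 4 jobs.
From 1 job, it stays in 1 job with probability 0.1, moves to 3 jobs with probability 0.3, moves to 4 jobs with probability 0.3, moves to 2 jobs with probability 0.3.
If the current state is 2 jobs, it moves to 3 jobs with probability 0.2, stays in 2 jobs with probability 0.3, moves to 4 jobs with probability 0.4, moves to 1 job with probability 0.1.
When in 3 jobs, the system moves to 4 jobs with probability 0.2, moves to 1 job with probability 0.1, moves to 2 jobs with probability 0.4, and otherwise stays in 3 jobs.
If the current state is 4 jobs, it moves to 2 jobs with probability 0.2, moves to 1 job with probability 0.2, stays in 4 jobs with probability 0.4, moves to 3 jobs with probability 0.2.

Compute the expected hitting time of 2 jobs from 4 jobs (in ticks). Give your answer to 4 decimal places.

Let t(s) be the expected number of ticks to first reach 2 jobs from state s, with t(2 jobs) = 0. Conditioning on the first tick:
t(1 job) = 1 + 0.1·t(1 job) + 0.3·t(3 jobs) + 0.3·t(4 jobs)
t(3 jobs) = 1 + 0.1·t(1 job) + 0.3·t(3 jobs) + 0.2·t(4 jobs)
t(4 jobs) = 1 + 0.2·t(1 job) + 0.2·t(3 jobs) + 0.4·t(4 jobs)
Solving: t(1 job) = 3.3712, t(3 jobs) = 2.9924, t(4 jobs) = 3.7879.
Expected ticks from 4 jobs to 2 jobs: 3.7879.

3.7879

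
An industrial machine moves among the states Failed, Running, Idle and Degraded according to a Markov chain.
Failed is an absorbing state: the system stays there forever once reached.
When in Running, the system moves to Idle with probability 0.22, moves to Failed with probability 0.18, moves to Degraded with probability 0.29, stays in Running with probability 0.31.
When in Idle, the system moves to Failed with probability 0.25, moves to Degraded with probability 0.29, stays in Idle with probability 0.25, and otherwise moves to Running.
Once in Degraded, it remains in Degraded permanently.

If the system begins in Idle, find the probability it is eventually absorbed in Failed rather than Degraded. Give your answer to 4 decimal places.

0.4462

Let h(s) be the probability of absorption at Failed starting from transient state s. Then h(Failed) = 1 and h(Degraded) = 0. By first-step analysis:
h(Running) = 0.18·1 + 0.31·h(Running) + 0.22·h(Idle) + 0.29·0
h(Idle) = 0.25·1 + 0.21·h(Running) + 0.25·h(Idle) + 0.29·0
Solving: h(Running) = 0.4031, h(Idle) = 0.4462.
Starting from Idle, the probability is 0.4462.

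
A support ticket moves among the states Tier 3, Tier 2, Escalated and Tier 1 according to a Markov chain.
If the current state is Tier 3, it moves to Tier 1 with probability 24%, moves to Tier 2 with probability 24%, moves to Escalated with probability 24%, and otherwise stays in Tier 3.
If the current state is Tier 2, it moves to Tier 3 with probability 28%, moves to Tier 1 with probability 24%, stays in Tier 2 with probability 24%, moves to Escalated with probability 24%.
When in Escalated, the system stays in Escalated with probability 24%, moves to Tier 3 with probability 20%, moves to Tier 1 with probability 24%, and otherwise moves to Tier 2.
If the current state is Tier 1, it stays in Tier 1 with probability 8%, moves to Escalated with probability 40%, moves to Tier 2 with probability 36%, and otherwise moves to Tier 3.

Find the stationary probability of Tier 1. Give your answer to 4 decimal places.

Let the stationary distribution be π with π = πP and π_1 + π_2 + π_3 + π_4 = 1.
π_1 = 0.28·π_1 + 0.28·π_2 + 0.2·π_3 + 0.16·π_4
π_2 = 0.24·π_1 + 0.24·π_2 + 0.32·π_3 + 0.36·π_4
π_3 = 0.24·π_1 + 0.24·π_2 + 0.24·π_3 + 0.4·π_4
Solving with the normalization constraint gives π = (0.2333, 0.2867, 0.2731, 0.2069).
So the stationary probability of Tier 1 is 0.2069.

0.2069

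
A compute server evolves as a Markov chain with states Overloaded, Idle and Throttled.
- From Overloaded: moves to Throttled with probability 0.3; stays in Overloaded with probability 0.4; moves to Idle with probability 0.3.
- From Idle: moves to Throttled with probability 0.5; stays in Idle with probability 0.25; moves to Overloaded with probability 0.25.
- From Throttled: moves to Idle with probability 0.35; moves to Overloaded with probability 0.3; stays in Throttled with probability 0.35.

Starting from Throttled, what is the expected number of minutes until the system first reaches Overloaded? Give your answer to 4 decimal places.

Let t(s) be the expected number of minutes to first reach Overloaded from state s, with t(Overloaded) = 0. Conditioning on the first minute:
t(Idle) = 1 + 0.25·t(Idle) + 0.5·t(Throttled)
t(Throttled) = 1 + 0.35·t(Idle) + 0.35·t(Throttled)
Solving: t(Idle) = 3.6800, t(Throttled) = 3.5200.
Expected minutes from Throttled to Overloaded: 3.5200.

3.5200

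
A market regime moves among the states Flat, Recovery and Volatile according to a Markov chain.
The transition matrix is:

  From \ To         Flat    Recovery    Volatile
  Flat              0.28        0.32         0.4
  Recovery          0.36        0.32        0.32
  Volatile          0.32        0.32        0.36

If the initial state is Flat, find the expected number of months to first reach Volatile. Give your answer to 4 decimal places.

Let t(s) be the expected number of months to first reach Volatile from state s, with t(Volatile) = 0. Conditioning on the first month:
t(Flat) = 1 + 0.28·t(Flat) + 0.32·t(Recovery)
t(Recovery) = 1 + 0.36·t(Flat) + 0.32·t(Recovery)
Solving: t(Flat) = 2.6709, t(Recovery) = 2.8846.
Expected months from Flat to Volatile: 2.6709.

2.6709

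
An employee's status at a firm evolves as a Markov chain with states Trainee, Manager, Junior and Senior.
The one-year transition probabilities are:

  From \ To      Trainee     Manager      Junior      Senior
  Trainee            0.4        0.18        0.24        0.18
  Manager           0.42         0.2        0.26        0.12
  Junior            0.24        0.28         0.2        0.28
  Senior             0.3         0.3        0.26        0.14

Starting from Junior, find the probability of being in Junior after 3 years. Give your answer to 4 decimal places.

Propagate the distribution vector 3 years from Junior.
After 0 years: (0.0000, 0.0000, 1.0000, 0.0000)
After 1 year: (0.2400, 0.2800, 0.2000, 0.2800)
After 2 years: (0.3456, 0.2392, 0.2432, 0.1720)
After 3 years: (0.3487, 0.2297, 0.2385, 0.1831)
P(in Junior after 3 years) = 0.2385

0.2385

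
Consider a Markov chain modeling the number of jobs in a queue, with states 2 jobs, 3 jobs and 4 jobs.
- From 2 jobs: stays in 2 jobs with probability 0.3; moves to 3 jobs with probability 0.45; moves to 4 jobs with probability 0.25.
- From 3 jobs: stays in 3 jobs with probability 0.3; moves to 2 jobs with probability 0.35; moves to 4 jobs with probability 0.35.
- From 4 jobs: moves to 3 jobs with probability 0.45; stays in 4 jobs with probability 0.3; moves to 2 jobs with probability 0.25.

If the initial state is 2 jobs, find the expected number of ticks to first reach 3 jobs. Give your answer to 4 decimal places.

2.2222

Let t(s) be the expected number of ticks to first reach 3 jobs from state s, with t(3 jobs) = 0. Conditioning on the first tick:
t(2 jobs) = 1 + 0.3·t(2 jobs) + 0.25·t(4 jobs)
t(4 jobs) = 1 + 0.25·t(2 jobs) + 0.3·t(4 jobs)
Solving: t(2 jobs) = 2.2222, t(4 jobs) = 2.2222.
Expected ticks from 2 jobs to 3 jobs: 2.2222.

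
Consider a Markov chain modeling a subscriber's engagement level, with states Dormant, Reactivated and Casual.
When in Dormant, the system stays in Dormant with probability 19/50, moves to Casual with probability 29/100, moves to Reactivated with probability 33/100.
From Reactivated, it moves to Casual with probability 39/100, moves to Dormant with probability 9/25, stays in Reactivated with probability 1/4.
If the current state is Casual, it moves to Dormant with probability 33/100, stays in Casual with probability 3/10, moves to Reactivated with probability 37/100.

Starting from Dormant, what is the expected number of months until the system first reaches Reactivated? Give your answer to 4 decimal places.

2.9264

Let t(s) be the expected number of months to first reach Reactivated from state s, with t(Reactivated) = 0. Conditioning on the first month:
t(Dormant) = 1 + 0.38·t(Dormant) + 0.29·t(Casual)
t(Casual) = 1 + 0.33·t(Dormant) + 0.3·t(Casual)
Solving: t(Dormant) = 2.9264, t(Casual) = 2.8082.
Expected months from Dormant to Reactivated: 2.9264.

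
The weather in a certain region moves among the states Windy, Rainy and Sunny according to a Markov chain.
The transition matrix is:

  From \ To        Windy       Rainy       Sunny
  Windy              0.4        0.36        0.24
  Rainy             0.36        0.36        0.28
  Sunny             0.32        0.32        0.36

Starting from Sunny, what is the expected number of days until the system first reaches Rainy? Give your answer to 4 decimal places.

2.9948

Let t(s) be the expected number of days to first reach Rainy from state s, with t(Rainy) = 0. Conditioning on the first day:
t(Windy) = 1 + 0.4·t(Windy) + 0.24·t(Sunny)
t(Sunny) = 1 + 0.32·t(Windy) + 0.36·t(Sunny)
Solving: t(Windy) = 2.8646, t(Sunny) = 2.9948.
Expected days from Sunny to Rainy: 2.9948.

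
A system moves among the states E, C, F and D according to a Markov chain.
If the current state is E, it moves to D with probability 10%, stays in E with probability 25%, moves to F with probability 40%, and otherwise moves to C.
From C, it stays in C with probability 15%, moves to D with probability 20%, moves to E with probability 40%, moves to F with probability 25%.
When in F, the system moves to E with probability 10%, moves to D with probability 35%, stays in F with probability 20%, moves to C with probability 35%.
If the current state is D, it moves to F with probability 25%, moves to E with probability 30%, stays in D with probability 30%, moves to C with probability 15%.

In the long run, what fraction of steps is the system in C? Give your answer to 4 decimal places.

0.2305

Let the stationary distribution be π with π = πP and π_1 + π_2 + π_3 + π_4 = 1.
π_1 = 0.25·π_1 + 0.4·π_2 + 0.1·π_3 + 0.3·π_4
π_2 = 0.25·π_1 + 0.15·π_2 + 0.35·π_3 + 0.15·π_4
π_3 = 0.4·π_1 + 0.25·π_2 + 0.2·π_3 + 0.25·π_4
Solving with the normalization constraint gives π = (0.2554, 0.2305, 0.2746, 0.2396).
So the stationary probability of C is 0.2305.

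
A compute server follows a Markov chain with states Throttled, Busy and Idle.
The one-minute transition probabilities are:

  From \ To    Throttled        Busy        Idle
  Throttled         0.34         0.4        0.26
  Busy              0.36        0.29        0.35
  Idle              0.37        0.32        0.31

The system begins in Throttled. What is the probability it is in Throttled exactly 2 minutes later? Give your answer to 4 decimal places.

0.3558

Sum over the intermediate state after 1 minute:
P = P(Throttled→Throttled)·P(Throttled→Throttled) + P(Throttled→Busy)·P(Busy→Throttled) + P(Throttled→Idle)·P(Idle→Throttled)
  = 0.34×0.34 + 0.4×0.36 + 0.26×0.37
  = 0.1156 + 0.1440 + 0.0962 = 0.3558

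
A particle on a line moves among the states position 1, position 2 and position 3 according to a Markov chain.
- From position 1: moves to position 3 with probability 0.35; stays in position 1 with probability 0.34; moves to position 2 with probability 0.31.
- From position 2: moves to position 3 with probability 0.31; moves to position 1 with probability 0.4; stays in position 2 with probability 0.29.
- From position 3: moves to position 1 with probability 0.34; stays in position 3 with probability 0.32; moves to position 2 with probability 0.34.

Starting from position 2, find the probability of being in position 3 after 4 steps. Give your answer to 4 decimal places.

0.3276

Propagate the distribution vector 4 steps from position 2.
After 0 steps: (0.0000, 1.0000, 0.0000)
After 1 step: (0.4000, 0.2900, 0.3100)
After 2 steps: (0.3574, 0.3135, 0.3291)
After 3 steps: (0.3588, 0.3136, 0.3276)
After 4 steps: (0.3588, 0.3136, 0.3276)
P(in position 3 after 4 steps) = 0.3276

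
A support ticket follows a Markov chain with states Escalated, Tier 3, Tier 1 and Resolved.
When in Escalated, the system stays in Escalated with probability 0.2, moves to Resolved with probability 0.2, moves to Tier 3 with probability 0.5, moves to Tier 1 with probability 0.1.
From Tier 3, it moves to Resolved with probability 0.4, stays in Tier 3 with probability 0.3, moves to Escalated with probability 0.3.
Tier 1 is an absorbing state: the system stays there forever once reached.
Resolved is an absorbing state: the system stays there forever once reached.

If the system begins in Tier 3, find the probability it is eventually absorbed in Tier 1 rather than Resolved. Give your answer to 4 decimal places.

Let h(s) be the probability of absorption at Tier 1 starting from transient state s. Then h(Tier 1) = 1 and h(Resolved) = 0. By first-step analysis:
h(Escalated) = 0.2·h(Escalated) + 0.5·h(Tier 3) + 0.1·1 + 0.2·0
h(Tier 3) = 0.3·h(Escalated) + 0.3·h(Tier 3) + 0.4·0
Solving: h(Escalated) = 0.1707, h(Tier 3) = 0.0732.
Starting from Tier 3, the probability is 0.0732.

0.0732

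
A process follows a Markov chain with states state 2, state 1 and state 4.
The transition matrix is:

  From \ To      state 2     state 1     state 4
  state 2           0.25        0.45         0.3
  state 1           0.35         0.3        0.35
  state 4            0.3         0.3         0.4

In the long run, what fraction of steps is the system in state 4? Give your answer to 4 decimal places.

Let the stationary distribution be π with π = πP and π_1 + π_2 + π_3 = 1.
π_1 = 0.25·π_1 + 0.35·π_2 + 0.3·π_3
π_2 = 0.45·π_1 + 0.3·π_2 + 0.3·π_3
Solving with the normalization constraint gives π = (0.3022, 0.3453, 0.3525).
So the stationary probability of state 4 is 0.3525.

0.3525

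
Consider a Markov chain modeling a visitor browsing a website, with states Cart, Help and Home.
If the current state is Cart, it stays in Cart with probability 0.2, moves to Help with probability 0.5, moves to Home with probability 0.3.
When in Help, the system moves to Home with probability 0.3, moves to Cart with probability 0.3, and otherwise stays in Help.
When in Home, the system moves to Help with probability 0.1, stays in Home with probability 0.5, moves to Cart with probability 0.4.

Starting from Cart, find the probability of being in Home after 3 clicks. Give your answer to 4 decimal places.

0.3720

Propagate the distribution vector 3 clicks from Cart.
After 0 clicks: (1.0000, 0.0000, 0.0000)
After 1 click: (0.2000, 0.5000, 0.3000)
After 2 clicks: (0.3100, 0.3300, 0.3600)
After 3 clicks: (0.3050, 0.3230, 0.3720)
P(in Home after 3 clicks) = 0.3720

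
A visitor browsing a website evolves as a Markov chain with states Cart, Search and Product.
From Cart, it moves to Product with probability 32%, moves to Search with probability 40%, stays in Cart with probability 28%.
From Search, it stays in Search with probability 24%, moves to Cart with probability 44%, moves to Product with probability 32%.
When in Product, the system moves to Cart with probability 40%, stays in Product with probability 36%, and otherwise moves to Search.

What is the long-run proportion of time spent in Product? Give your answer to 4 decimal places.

0.3333

Let the stationary distribution be π with π = πP and π_1 + π_2 + π_3 = 1.
π_1 = 0.28·π_1 + 0.44·π_2 + 0.4·π_3
π_2 = 0.4·π_1 + 0.24·π_2 + 0.24·π_3
Solving with the normalization constraint gives π = (0.3678, 0.2989, 0.3333).
So the stationary probability of Product is 0.3333.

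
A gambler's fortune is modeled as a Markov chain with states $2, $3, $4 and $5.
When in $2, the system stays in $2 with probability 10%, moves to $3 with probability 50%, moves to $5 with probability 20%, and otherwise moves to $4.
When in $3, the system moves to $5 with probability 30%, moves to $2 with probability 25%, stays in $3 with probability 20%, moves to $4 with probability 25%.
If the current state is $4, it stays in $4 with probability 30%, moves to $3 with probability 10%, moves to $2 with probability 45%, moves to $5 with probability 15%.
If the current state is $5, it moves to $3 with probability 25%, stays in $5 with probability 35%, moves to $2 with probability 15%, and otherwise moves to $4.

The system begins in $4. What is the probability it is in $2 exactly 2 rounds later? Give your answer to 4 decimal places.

0.2275

Propagate the distribution vector 2 rounds from $4.
After 0 rounds: (0.0000, 0.0000, 1.0000, 0.0000)
After 1 round: (0.4500, 0.1000, 0.3000, 0.1500)
After 2 rounds: (0.2275, 0.3125, 0.2425, 0.2175)
P(in $2 after 2 rounds) = 0.2275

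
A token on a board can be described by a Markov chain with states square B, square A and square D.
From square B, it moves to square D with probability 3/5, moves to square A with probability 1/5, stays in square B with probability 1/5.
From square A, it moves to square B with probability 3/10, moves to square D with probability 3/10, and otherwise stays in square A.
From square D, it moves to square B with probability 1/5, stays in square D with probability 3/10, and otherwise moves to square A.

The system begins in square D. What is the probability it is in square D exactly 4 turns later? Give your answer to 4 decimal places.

Propagate the distribution vector 4 turns from square D.
After 0 turns: (0.0000, 0.0000, 1.0000)
After 1 turn: (0.2000, 0.5000, 0.3000)
After 2 turns: (0.2500, 0.3900, 0.3600)
After 3 turns: (0.2390, 0.3860, 0.3750)
After 4 turns: (0.2386, 0.3897, 0.3717)
P(in square D after 4 turns) = 0.3717

0.3717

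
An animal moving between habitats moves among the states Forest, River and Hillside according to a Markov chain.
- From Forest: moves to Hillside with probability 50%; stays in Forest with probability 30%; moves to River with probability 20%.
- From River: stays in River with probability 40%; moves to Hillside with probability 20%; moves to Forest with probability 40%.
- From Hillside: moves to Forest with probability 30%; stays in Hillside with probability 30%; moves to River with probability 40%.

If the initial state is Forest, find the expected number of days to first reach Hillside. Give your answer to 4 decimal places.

Let t(s) be the expected number of days to first reach Hillside from state s, with t(Hillside) = 0. Conditioning on the first day:
t(Forest) = 1 + 0.3·t(Forest) + 0.2·t(River)
t(River) = 1 + 0.4·t(Forest) + 0.4·t(River)
Solving: t(Forest) = 2.3529, t(River) = 3.2353.
Expected days from Forest to Hillside: 2.3529.

2.3529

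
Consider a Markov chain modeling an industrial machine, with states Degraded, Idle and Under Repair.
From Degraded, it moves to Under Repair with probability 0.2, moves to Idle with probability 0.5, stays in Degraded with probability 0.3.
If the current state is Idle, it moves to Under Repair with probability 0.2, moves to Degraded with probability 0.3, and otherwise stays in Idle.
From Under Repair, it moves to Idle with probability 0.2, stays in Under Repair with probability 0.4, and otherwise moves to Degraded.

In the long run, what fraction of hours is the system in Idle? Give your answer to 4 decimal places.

Let the stationary distribution be π with π = πP and π_1 + π_2 + π_3 = 1.
π_1 = 0.3·π_1 + 0.3·π_2 + 0.4·π_3
π_2 = 0.5·π_1 + 0.5·π_2 + 0.2·π_3
Solving with the normalization constraint gives π = (0.3250, 0.4250, 0.2500).
So the stationary probability of Idle is 0.4250.

0.4250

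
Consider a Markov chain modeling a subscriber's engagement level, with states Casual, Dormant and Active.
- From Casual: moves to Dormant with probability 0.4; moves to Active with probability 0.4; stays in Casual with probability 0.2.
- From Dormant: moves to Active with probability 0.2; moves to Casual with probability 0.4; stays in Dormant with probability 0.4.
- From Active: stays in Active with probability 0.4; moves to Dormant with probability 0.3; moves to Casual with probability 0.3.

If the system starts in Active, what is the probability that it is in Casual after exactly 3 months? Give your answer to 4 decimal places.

0.3060

Propagate the distribution vector 3 months from Active.
After 0 months: (0.0000, 0.0000, 1.0000)
After 1 month: (0.3000, 0.3000, 0.4000)
After 2 months: (0.3000, 0.3600, 0.3400)
After 3 months: (0.3060, 0.3660, 0.3280)
P(in Casual after 3 months) = 0.3060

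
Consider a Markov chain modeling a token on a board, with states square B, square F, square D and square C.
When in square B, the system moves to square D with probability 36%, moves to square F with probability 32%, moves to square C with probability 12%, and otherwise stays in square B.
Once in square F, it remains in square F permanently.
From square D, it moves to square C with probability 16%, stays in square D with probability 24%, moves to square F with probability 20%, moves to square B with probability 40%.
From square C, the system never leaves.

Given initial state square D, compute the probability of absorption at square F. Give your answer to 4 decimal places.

Let h(s) be the probability of absorption at square F starting from transient state s. Then h(square F) = 1 and h(square C) = 0. By first-step analysis:
h(square B) = 0.2·h(square B) + 0.32·1 + 0.36·h(square D) + 0.12·0
h(square D) = 0.4·h(square B) + 0.2·1 + 0.24·h(square D) + 0.16·0
Solving: h(square B) = 0.6793, h(square D) = 0.6207.
Starting from square D, the probability is 0.6207.

0.6207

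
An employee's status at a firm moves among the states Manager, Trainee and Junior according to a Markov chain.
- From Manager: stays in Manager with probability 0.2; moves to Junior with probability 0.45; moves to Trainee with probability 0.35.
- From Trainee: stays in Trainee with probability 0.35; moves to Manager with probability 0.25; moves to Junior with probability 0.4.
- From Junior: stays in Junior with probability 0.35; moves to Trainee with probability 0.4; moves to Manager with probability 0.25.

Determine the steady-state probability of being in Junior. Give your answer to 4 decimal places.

Let the stationary distribution be π with π = πP and π_1 + π_2 + π_3 = 1.
π_1 = 0.2·π_1 + 0.25·π_2 + 0.25·π_3
π_2 = 0.35·π_1 + 0.35·π_2 + 0.4·π_3
Solving with the normalization constraint gives π = (0.2381, 0.3696, 0.3923).
So the stationary probability of Junior is 0.3923.

0.3923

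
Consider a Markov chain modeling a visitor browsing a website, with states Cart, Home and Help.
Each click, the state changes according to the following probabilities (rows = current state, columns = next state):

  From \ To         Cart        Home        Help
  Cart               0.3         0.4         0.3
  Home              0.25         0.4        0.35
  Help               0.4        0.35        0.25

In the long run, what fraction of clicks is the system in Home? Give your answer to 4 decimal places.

0.3848

Let the stationary distribution be π with π = πP and π_1 + π_2 + π_3 = 1.
π_1 = 0.3·π_1 + 0.25·π_2 + 0.4·π_3
π_2 = 0.4·π_1 + 0.4·π_2 + 0.35·π_3
Solving with the normalization constraint gives π = (0.3112, 0.3848, 0.3040).
So the stationary probability of Home is 0.3848.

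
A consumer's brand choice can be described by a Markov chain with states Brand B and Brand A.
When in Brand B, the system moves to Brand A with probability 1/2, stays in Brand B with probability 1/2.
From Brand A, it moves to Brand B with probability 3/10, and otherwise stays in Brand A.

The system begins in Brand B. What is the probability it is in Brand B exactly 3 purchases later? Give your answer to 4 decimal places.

Propagate the distribution vector 3 purchases from Brand B.
After 0 purchases: (1.0000, 0.0000)
After 1 purchase: (0.5000, 0.5000)
After 2 purchases: (0.4000, 0.6000)
After 3 purchases: (0.3800, 0.6200)
P(in Brand B after 3 purchases) = 0.3800

0.3800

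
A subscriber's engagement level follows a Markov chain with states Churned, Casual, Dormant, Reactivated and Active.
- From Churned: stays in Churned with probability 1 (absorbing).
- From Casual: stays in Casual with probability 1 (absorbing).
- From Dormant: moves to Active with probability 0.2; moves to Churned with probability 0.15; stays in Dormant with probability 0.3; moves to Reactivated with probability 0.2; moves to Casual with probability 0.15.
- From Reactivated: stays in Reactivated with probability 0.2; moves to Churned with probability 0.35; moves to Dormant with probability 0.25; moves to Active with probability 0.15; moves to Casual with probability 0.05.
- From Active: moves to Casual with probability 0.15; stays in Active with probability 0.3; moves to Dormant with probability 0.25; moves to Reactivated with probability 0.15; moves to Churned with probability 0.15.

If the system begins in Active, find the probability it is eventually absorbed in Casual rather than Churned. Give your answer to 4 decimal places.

0.4188

Let h(s) be the probability of absorption at Casual starting from transient state s. Then h(Casual) = 1 and h(Churned) = 0. By first-step analysis:
h(Dormant) = 0.15·0 + 0.15·1 + 0.3·h(Dormant) + 0.2·h(Reactivated) + 0.2·h(Active)
h(Reactivated) = 0.35·0 + 0.05·1 + 0.25·h(Dormant) + 0.2·h(Reactivated) + 0.15·h(Active)
h(Active) = 0.15·0 + 0.15·1 + 0.25·h(Dormant) + 0.15·h(Reactivated) + 0.3·h(Active)
Solving: h(Dormant) = 0.4109, h(Reactivated) = 0.2694, h(Active) = 0.4188.
Starting from Active, the probability is 0.4188.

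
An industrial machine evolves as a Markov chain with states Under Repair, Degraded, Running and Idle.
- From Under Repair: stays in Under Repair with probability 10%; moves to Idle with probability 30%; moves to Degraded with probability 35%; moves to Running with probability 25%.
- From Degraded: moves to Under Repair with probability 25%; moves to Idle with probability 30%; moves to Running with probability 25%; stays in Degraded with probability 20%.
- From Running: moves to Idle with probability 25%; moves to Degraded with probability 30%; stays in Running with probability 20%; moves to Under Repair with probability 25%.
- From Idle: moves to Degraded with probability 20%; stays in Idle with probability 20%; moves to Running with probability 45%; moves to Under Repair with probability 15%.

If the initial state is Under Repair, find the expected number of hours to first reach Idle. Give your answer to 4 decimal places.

3.4711

Let t(s) be the expected number of hours to first reach Idle from state s, with t(Idle) = 0. Conditioning on the first hour:
t(Under Repair) = 1 + 0.1·t(Under Repair) + 0.35·t(Degraded) + 0.25·t(Running)
t(Degraded) = 1 + 0.25·t(Under Repair) + 0.2·t(Degraded) + 0.25·t(Running)
t(Running) = 1 + 0.25·t(Under Repair) + 0.3·t(Degraded) + 0.2·t(Running)
Solving: t(Under Repair) = 3.4711, t(Degraded) = 3.4711, t(Running) = 3.6364.
Expected hours from Under Repair to Idle: 3.4711.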